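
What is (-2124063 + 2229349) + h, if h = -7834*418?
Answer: -3169326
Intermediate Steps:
h = -3274612
(-2124063 + 2229349) + h = (-2124063 + 2229349) - 3274612 = 105286 - 3274612 = -3169326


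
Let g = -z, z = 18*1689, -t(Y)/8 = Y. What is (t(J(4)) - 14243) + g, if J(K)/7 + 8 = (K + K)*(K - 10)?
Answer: -41509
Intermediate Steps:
J(K) = -56 + 14*K*(-10 + K) (J(K) = -56 + 7*((K + K)*(K - 10)) = -56 + 7*((2*K)*(-10 + K)) = -56 + 7*(2*K*(-10 + K)) = -56 + 14*K*(-10 + K))
t(Y) = -8*Y
z = 30402
g = -30402 (g = -1*30402 = -30402)
(t(J(4)) - 14243) + g = (-8*(-56 - 140*4 + 14*4**2) - 14243) - 30402 = (-8*(-56 - 560 + 14*16) - 14243) - 30402 = (-8*(-56 - 560 + 224) - 14243) - 30402 = (-8*(-392) - 14243) - 30402 = (3136 - 14243) - 30402 = -11107 - 30402 = -41509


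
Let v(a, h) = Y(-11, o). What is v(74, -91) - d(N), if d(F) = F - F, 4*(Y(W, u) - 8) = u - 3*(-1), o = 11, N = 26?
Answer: 23/2 ≈ 11.500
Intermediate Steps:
Y(W, u) = 35/4 + u/4 (Y(W, u) = 8 + (u - 3*(-1))/4 = 8 + (u + 3)/4 = 8 + (3 + u)/4 = 8 + (¾ + u/4) = 35/4 + u/4)
v(a, h) = 23/2 (v(a, h) = 35/4 + (¼)*11 = 35/4 + 11/4 = 23/2)
d(F) = 0
v(74, -91) - d(N) = 23/2 - 1*0 = 23/2 + 0 = 23/2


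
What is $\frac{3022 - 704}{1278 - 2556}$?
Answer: $- \frac{1159}{639} \approx -1.8138$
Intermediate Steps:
$\frac{3022 - 704}{1278 - 2556} = \frac{2318}{-1278} = 2318 \left(- \frac{1}{1278}\right) = - \frac{1159}{639}$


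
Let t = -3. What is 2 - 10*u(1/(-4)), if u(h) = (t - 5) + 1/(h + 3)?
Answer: 862/11 ≈ 78.364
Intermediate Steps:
u(h) = -8 + 1/(3 + h) (u(h) = (-3 - 5) + 1/(h + 3) = -8 + 1/(3 + h))
2 - 10*u(1/(-4)) = 2 - 10*(-23 - 8/(-4))/(3 + 1/(-4)) = 2 - 10*(-23 - 8*(-1/4))/(3 - 1/4) = 2 - 10*(-23 + 2)/11/4 = 2 - 40*(-21)/11 = 2 - 10*(-84/11) = 2 + 840/11 = 862/11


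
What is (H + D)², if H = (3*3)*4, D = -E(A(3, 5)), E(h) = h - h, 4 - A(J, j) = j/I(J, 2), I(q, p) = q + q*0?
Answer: 1296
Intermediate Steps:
I(q, p) = q (I(q, p) = q + 0 = q)
A(J, j) = 4 - j/J
E(h) = 0
D = 0 (D = -1*0 = 0)
H = 36 (H = 9*4 = 36)
(H + D)² = (36 + 0)² = 36² = 1296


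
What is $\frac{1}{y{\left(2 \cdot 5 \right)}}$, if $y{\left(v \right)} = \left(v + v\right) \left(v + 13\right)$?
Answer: $\frac{1}{460} \approx 0.0021739$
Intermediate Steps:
$y{\left(v \right)} = 2 v \left(13 + v\right)$
$\frac{1}{y{\left(2 \cdot 5 \right)}} = \frac{1}{2 \cdot 2 \cdot 5 \left(13 + 2 \cdot 5\right)} = \frac{1}{2 \cdot 10 \left(13 + 10\right)} = \frac{1}{2 \cdot 10 \cdot 23} = \frac{1}{460}$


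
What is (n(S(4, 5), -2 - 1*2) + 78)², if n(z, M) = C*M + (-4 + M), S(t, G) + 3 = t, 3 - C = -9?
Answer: 484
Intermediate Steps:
C = 12 (C = 3 - 1*(-9) = 3 + 9 = 12)
S(t, G) = -3 + t
n(z, M) = -4 + 13*M (n(z, M) = 12*M + (-4 + M) = -4 + 13*M)
(n(S(4, 5), -2 - 1*2) + 78)² = ((-4 + 13*(-2 - 1*2)) + 78)² = ((-4 + 13*(-2 - 2)) + 78)² = ((-4 + 13*(-4)) + 78)² = ((-4 - 52) + 78)² = (-56 + 78)² = 22² = 484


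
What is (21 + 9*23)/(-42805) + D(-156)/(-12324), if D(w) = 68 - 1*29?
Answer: -114853/13526380 ≈ -0.0084910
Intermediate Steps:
D(w) = 39 (D(w) = 68 - 29 = 39)
(21 + 9*23)/(-42805) + D(-156)/(-12324) = (21 + 9*23)/(-42805) + 39/(-12324) = (21 + 207)*(-1/42805) + 39*(-1/12324) = 228*(-1/42805) - 1/316 = -228/42805 - 1/316 = -114853/13526380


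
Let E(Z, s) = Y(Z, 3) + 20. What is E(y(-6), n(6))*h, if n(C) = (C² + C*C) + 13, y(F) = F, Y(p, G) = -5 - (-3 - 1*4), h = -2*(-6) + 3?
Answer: 330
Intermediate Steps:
h = 15 (h = 12 + 3 = 15)
Y(p, G) = 2 (Y(p, G) = -5 - (-3 - 4) = -5 - 1*(-7) = -5 + 7 = 2)
n(C) = 13 + 2*C² (n(C) = (C² + C²) + 13 = 2*C² + 13 = 13 + 2*C²)
E(Z, s) = 22 (E(Z, s) = 2 + 20 = 22)
E(y(-6), n(6))*h = 22*15 = 330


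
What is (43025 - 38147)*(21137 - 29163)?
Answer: -39150828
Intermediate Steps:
(43025 - 38147)*(21137 - 29163) = 4878*(-8026) = -39150828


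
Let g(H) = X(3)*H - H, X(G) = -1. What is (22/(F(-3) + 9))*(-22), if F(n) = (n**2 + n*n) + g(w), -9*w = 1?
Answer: -4356/245 ≈ -17.780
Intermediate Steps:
w = -1/9 (w = -1/9*1 = -1/9 ≈ -0.11111)
g(H) = -2*H (g(H) = -H - H = -2*H)
F(n) = 2/9 + 2*n**2 (F(n) = (n**2 + n*n) - 2*(-1/9) = (n**2 + n**2) + 2/9 = 2*n**2 + 2/9 = 2/9 + 2*n**2)
(22/(F(-3) + 9))*(-22) = (22/((2/9 + 2*(-3)**2) + 9))*(-22) = (22/((2/9 + 2*9) + 9))*(-22) = (22/((2/9 + 18) + 9))*(-22) = (22/(164/9 + 9))*(-22) = (22/(245/9))*(-22) = (22*(9/245))*(-22) = (198/245)*(-22) = -4356/245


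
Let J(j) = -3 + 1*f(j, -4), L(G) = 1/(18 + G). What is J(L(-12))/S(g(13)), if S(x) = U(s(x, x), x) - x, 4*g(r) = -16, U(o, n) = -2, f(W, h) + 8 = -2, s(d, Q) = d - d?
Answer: -13/2 ≈ -6.5000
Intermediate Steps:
s(d, Q) = 0
f(W, h) = -10 (f(W, h) = -8 - 2 = -10)
g(r) = -4 (g(r) = (1/4)*(-16) = -4)
J(j) = -13 (J(j) = -3 + 1*(-10) = -3 - 10 = -13)
S(x) = -2 - x
J(L(-12))/S(g(13)) = -13/(-2 - 1*(-4)) = -13/(-2 + 4) = -13/2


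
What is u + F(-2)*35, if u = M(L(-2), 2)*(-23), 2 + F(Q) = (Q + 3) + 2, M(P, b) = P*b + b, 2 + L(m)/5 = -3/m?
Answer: 104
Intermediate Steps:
L(m) = -10 - 15/m (L(m) = -10 + 5*(-3/m) = -10 - 15/m)
M(P, b) = b + P*b
F(Q) = 3 + Q (F(Q) = -2 + ((Q + 3) + 2) = -2 + ((3 + Q) + 2) = -2 + (5 + Q) = 3 + Q)
u = 69 (u = (2*(1 + (-10 - 15/(-2))))*(-23) = (2*(1 + (-10 - 15*(-½))))*(-23) = (2*(1 + (-10 + 15/2)))*(-23) = (2*(1 - 5/2))*(-23) = (2*(-3/2))*(-23) = -3*(-23) = 69)
u + F(-2)*35 = 69 + (3 - 2)*35 = 69 + 1*35 = 69 + 35 = 104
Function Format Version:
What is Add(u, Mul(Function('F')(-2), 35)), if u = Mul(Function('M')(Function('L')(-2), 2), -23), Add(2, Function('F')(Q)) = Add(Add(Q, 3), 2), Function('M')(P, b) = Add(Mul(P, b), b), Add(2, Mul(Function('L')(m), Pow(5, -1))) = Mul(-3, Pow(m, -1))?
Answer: 104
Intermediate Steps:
Function('L')(m) = Add(-10, Mul(-15, Pow(m, -1))) (Function('L')(m) = Add(-10, Mul(5, Mul(-3, Pow(m, -1)))) = Add(-10, Mul(-15, Pow(m, -1))))
Function('M')(P, b) = Add(b, Mul(P, b))
Function('F')(Q) = Add(3, Q) (Function('F')(Q) = Add(-2, Add(Add(Q, 3), 2)) = Add(-2, Add(Add(3, Q), 2)) = Add(-2, Add(5, Q)) = Add(3, Q))
u = 69 (u = Mul(Mul(2, Add(1, Add(-10, Mul(-15, Pow(-2, -1))))), -23) = Mul(Mul(2, Add(1, Add(-10, Mul(-15, Rational(-1, 2))))), -23) = Mul(Mul(2, Add(1, Add(-10, Rational(15, 2)))), -23) = Mul(Mul(2, Add(1, Rational(-5, 2))), -23) = Mul(Mul(2, Rational(-3, 2)), -23) = Mul(-3, -23) = 69)
Add(u, Mul(Function('F')(-2), 35)) = Add(69, Mul(Add(3, -2), 35)) = Add(69, Mul(1, 35)) = Add(69, 35) = 104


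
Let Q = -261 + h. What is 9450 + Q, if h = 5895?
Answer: 15084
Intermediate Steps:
Q = 5634 (Q = -261 + 5895 = 5634)
9450 + Q = 9450 + 5634 = 15084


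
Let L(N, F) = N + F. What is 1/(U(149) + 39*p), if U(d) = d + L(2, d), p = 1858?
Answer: 1/72762 ≈ 1.3743e-5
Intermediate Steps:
L(N, F) = F + N
U(d) = 2 + 2*d (U(d) = d + (d + 2) = d + (2 + d) = 2 + 2*d)
1/(U(149) + 39*p) = 1/((2 + 2*149) + 39*1858) = 1/((2 + 298) + 72462) = 1/(300 + 72462) = 1/72762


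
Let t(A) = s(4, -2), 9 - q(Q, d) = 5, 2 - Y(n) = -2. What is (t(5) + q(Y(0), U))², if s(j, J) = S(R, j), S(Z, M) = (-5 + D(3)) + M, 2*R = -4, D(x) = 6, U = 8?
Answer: 81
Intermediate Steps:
Y(n) = 4 (Y(n) = 2 - 1*(-2) = 2 + 2 = 4)
R = -2 (R = (½)*(-4) = -2)
q(Q, d) = 4 (q(Q, d) = 9 - 1*5 = 9 - 5 = 4)
S(Z, M) = 1 + M (S(Z, M) = (-5 + 6) + M = 1 + M)
s(j, J) = 1 + j
t(A) = 5 (t(A) = 1 + 4 = 5)
(t(5) + q(Y(0), U))² = (5 + 4)² = 9² = 81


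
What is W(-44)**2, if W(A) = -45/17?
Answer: 2025/289 ≈ 7.0069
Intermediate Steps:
W(A) = -45/17 (W(A) = -45*1/17 = -45/17)
W(-44)**2 = (-45/17)**2 = 2025/289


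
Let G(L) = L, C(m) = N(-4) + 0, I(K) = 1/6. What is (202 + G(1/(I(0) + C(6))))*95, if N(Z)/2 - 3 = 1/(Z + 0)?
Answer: 326515/17 ≈ 19207.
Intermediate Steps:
N(Z) = 6 + 2/Z (N(Z) = 6 + 2/(Z + 0) = 6 + 2/Z)
I(K) = ⅙
C(m) = 11/2 (C(m) = (6 + 2/(-4)) + 0 = (6 + 2*(-¼)) + 0 = (6 - ½) + 0 = 11/2 + 0 = 11/2)
(202 + G(1/(I(0) + C(6))))*95 = (202 + 1/(⅙ + 11/2))*95 = (202 + 1/(17/3))*95 = (202 + 3/17)*95 = (3437/17)*95 = 326515/17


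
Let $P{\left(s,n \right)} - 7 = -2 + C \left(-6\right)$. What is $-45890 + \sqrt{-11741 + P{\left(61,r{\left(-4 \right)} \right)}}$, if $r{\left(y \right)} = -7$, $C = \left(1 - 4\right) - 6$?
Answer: $-45890 + 3 i \sqrt{1298} \approx -45890.0 + 108.08 i$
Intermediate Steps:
$C = -9$ ($C = \left(1 - 4\right) - 6 = -3 - 6 = -9$)
$P{\left(s,n \right)} = 59$ ($P{\left(s,n \right)} = 7 - -52 = 7 + \left(-2 + 54\right) = 7 + 52 = 59$)
$-45890 + \sqrt{-11741 + P{\left(61,r{\left(-4 \right)} \right)}} = -45890 + \sqrt{-11741 + 59} = -45890 + \sqrt{-11682} = -45890 + 3 i \sqrt{1298}$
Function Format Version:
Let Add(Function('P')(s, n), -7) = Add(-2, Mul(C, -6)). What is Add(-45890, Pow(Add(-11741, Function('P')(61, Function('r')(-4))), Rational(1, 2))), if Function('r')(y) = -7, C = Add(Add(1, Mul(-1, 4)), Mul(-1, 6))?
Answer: Add(-45890, Mul(3, I, Pow(1298, Rational(1, 2)))) ≈ Add(-45890., Mul(108.08, I))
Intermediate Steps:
C = -9 (C = Add(Add(1, -4), -6) = Add(-3, -6) = -9)
Function('P')(s, n) = 59 (Function('P')(s, n) = Add(7, Add(-2, Mul(-9, -6))) = Add(7, Add(-2, 54)) = Add(7, 52) = 59)
Add(-45890, Pow(Add(-11741, Function('P')(61, Function('r')(-4))), Rational(1, 2))) = Add(-45890, Pow(Add(-11741, 59), Rational(1, 2))) = Add(-45890, Pow(-11682, Rational(1, 2))) = Add(-45890, Mul(3, I, Pow(1298, Rational(1, 2))))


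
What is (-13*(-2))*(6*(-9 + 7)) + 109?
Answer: -203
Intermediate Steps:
(-13*(-2))*(6*(-9 + 7)) + 109 = 26*(6*(-2)) + 109 = 26*(-12) + 109 = -312 + 109 = -203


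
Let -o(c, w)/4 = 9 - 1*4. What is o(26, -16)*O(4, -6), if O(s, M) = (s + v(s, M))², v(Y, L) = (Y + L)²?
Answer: -1280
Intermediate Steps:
v(Y, L) = (L + Y)²
o(c, w) = -20 (o(c, w) = -4*(9 - 1*4) = -4*(9 - 4) = -4*5 = -20)
O(s, M) = (s + (M + s)²)²
o(26, -16)*O(4, -6) = -20*(4 + (-6 + 4)²)² = -20*(4 + (-2)²)² = -20*(4 + 4)² = -20*8² = -20*64 = -1280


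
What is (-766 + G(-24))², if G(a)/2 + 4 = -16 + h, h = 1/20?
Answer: 64947481/100 ≈ 6.4948e+5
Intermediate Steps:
h = 1/20 ≈ 0.050000
G(a) = -399/10 (G(a) = -8 + 2*(-16 + 1/20) = -8 + 2*(-319/20) = -8 - 319/10 = -399/10)
(-766 + G(-24))² = (-766 - 399/10)² = (-8059/10)² = 64947481/100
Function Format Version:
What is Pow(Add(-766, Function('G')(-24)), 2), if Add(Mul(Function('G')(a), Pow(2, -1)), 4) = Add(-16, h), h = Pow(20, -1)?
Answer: Rational(64947481, 100) ≈ 6.4948e+5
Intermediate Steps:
h = Rational(1, 20) ≈ 0.050000
Function('G')(a) = Rational(-399, 10) (Function('G')(a) = Add(-8, Mul(2, Add(-16, Rational(1, 20)))) = Add(-8, Mul(2, Rational(-319, 20))) = Add(-8, Rational(-319, 10)) = Rational(-399, 10))
Pow(Add(-766, Function('G')(-24)), 2) = Pow(Add(-766, Rational(-399, 10)), 2) = Pow(Rational(-8059, 10), 2) = Rational(64947481, 100)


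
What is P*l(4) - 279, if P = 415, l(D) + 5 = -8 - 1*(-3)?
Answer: -4429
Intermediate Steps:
l(D) = -10 (l(D) = -5 + (-8 - 1*(-3)) = -5 + (-8 + 3) = -5 - 5 = -10)
P*l(4) - 279 = 415*(-10) - 279 = -4150 - 279 = -4429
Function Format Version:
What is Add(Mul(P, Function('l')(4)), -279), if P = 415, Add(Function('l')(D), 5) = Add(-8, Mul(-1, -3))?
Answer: -4429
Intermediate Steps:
Function('l')(D) = -10 (Function('l')(D) = Add(-5, Add(-8, Mul(-1, -3))) = Add(-5, Add(-8, 3)) = Add(-5, -5) = -10)
Add(Mul(P, Function('l')(4)), -279) = Add(Mul(415, -10), -279) = Add(-4150, -279) = -4429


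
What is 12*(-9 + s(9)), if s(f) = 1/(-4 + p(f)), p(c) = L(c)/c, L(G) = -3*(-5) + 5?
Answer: -459/4 ≈ -114.75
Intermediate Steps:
L(G) = 20 (L(G) = 15 + 5 = 20)
p(c) = 20/c
s(f) = 1/(-4 + 20/f)
12*(-9 + s(9)) = 12*(-9 - 1*9/(-20 + 4*9)) = 12*(-9 - 1*9/(-20 + 36)) = 12*(-9 - 1*9/16) = 12*(-9 - 1*9*1/16) = 12*(-9 - 9/16) = 12*(-153/16) = -459/4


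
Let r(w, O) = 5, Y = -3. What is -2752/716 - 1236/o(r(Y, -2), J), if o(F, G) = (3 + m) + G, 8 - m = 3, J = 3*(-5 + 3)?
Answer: -111310/179 ≈ -621.84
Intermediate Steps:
J = -6 (J = 3*(-2) = -6)
m = 5 (m = 8 - 1*3 = 8 - 3 = 5)
o(F, G) = 8 + G (o(F, G) = (3 + 5) + G = 8 + G)
-2752/716 - 1236/o(r(Y, -2), J) = -2752/716 - 1236/(8 - 6) = -2752*1/716 - 1236/2 = -688/179 - 1236*1/2 = -688/179 - 618 = -111310/179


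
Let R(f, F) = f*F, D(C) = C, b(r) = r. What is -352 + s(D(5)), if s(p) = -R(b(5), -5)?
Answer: -327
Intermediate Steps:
R(f, F) = F*f
s(p) = 25 (s(p) = -(-5)*5 = -1*(-25) = 25)
-352 + s(D(5)) = -352 + 25 = -327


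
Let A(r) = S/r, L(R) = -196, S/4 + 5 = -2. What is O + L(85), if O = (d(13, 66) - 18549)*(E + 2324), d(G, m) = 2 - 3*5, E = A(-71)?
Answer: -3063337900/71 ≈ -4.3146e+7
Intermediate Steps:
S = -28 (S = -20 + 4*(-2) = -20 - 8 = -28)
A(r) = -28/r
E = 28/71 (E = -28/(-71) = -28*(-1/71) = 28/71 ≈ 0.39437)
d(G, m) = -13 (d(G, m) = 2 - 15 = -13)
O = -3063323984/71 (O = (-13 - 18549)*(28/71 + 2324) = -18562*165032/71 = -3063323984/71 ≈ -4.3145e+7)
O + L(85) = -3063323984/71 - 196 = -3063337900/71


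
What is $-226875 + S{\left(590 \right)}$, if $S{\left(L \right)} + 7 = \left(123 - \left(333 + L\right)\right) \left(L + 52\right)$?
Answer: $-740482$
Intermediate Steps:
$S{\left(L \right)} = -7 + \left(-210 - L\right) \left(52 + L\right)$ ($S{\left(L \right)} = -7 + \left(123 - \left(333 + L\right)\right) \left(L + 52\right) = -7 + \left(-210 - L\right) \left(52 + L\right)$)
$-226875 + S{\left(590 \right)} = -226875 - 513607 = -740482$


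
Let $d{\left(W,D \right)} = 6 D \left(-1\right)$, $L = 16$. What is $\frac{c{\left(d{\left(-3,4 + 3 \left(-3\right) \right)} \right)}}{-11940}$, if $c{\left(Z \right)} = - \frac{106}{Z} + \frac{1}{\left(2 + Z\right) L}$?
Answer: $\frac{27121}{91699200} \approx 0.00029576$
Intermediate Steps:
$d{\left(W,D \right)} = - 6 D$
$c{\left(Z \right)} = - \frac{106}{Z} + \frac{1}{16 \left(2 + Z\right)}$ ($c{\left(Z \right)} = - \frac{106}{Z} + \frac{1}{\left(2 + Z\right) 16} = - \frac{106}{Z} + \frac{1}{2 + Z} \frac{1}{16} = - \frac{106}{Z} + \frac{1}{16 \left(2 + Z\right)}$)
$\frac{c{\left(d{\left(-3,4 + 3 \left(-3\right) \right)} \right)}}{-11940} = \frac{\frac{1}{16} \frac{1}{\left(-6\right) \left(4 + 3 \left(-3\right)\right)} \frac{1}{2 - 6 \left(4 + 3 \left(-3\right)\right)} \left(-3392 - 1695 \left(- 6 \left(4 + 3 \left(-3\right)\right)\right)\right)}{-11940} = \frac{-3392 - 1695 \left(- 6 \left(4 - 9\right)\right)}{16 \left(- 6 \left(4 - 9\right)\right) \left(2 - 6 \left(4 - 9\right)\right)} \left(- \frac{1}{11940}\right) = \frac{-3392 - 1695 \left(\left(-6\right) \left(-5\right)\right)}{16 \left(\left(-6\right) \left(-5\right)\right) \left(2 - -30\right)} \left(- \frac{1}{11940}\right) = \frac{-3392 - 50850}{16 \cdot 30 \left(2 + 30\right)} \left(- \frac{1}{11940}\right) = \frac{1}{16} \cdot \frac{1}{30} \cdot \frac{1}{32} \left(-3392 - 50850\right) \left(- \frac{1}{11940}\right) = \frac{1}{16} \cdot \frac{1}{30} \cdot \frac{1}{32} \left(-54242\right) \left(- \frac{1}{11940}\right) = \left(- \frac{27121}{7680}\right) \left(- \frac{1}{11940}\right) = \frac{27121}{91699200}$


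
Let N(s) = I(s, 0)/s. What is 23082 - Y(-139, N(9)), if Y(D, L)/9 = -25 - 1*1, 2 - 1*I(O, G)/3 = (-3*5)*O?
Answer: 23316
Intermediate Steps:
I(O, G) = 6 + 45*O (I(O, G) = 6 - 3*(-3*5)*O = 6 - (-45)*O = 6 + 45*O)
N(s) = (6 + 45*s)/s
Y(D, L) = -234 (Y(D, L) = 9*(-25 - 1*1) = 9*(-25 - 1) = 9*(-26) = -234)
23082 - Y(-139, N(9)) = 23082 - 1*(-234) = 23082 + 234 = 23316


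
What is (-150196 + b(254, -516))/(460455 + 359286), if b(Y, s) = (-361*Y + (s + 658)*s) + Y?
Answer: -314908/819741 ≈ -0.38416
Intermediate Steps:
b(Y, s) = -360*Y + s*(658 + s) (b(Y, s) = (-361*Y + (658 + s)*s) + Y = (-361*Y + s*(658 + s)) + Y = -360*Y + s*(658 + s))
(-150196 + b(254, -516))/(460455 + 359286) = (-150196 + ((-516)**2 - 360*254 + 658*(-516)))/(460455 + 359286) = (-150196 + (266256 - 91440 - 339528))/819741 = (-150196 - 164712)*(1/819741) = -314908*1/819741 = -314908/819741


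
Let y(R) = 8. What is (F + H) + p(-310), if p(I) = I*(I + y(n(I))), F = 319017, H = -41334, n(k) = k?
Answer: 371303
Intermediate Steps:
p(I) = I*(8 + I) (p(I) = I*(I + 8) = I*(8 + I))
(F + H) + p(-310) = (319017 - 41334) - 310*(8 - 310) = 277683 - 310*(-302) = 277683 + 93620 = 371303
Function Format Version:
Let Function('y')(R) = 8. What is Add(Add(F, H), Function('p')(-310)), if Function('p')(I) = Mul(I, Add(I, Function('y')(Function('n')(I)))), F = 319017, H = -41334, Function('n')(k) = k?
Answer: 371303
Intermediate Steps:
Function('p')(I) = Mul(I, Add(8, I)) (Function('p')(I) = Mul(I, Add(I, 8)) = Mul(I, Add(8, I)))
Add(Add(F, H), Function('p')(-310)) = Add(Add(319017, -41334), Mul(-310, Add(8, -310))) = Add(277683, Mul(-310, -302)) = Add(277683, 93620) = 371303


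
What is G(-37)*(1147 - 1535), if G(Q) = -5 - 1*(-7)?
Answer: -776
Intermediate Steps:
G(Q) = 2 (G(Q) = -5 + 7 = 2)
G(-37)*(1147 - 1535) = 2*(1147 - 1535) = 2*(-388) = -776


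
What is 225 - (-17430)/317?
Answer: 88755/317 ≈ 279.98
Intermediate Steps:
225 - (-17430)/317 = 225 - 249*(-70/317) = 225 + 17430/317 = 88755/317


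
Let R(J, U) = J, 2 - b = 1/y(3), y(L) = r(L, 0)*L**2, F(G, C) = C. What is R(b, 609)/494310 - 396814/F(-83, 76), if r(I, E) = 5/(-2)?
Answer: -2206677692077/422635050 ≈ -5221.2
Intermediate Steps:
r(I, E) = -5/2 (r(I, E) = 5*(-1/2) = -5/2)
y(L) = -5*L**2/2
b = 92/45 (b = 2 - 1/((-5/2*3**2)) = 2 - 1/((-5/2*9)) = 2 - 1/(-45/2) = 2 - 1*(-2/45) = 2 + 2/45 = 92/45 ≈ 2.0444)
R(b, 609)/494310 - 396814/F(-83, 76) = (92/45)/494310 - 396814/76 = (92/45)*(1/494310) - 396814*1/76 = 46/11121975 - 198407/38 = -2206677692077/422635050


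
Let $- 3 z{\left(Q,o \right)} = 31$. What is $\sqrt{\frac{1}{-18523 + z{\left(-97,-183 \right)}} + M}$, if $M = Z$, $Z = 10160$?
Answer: $\frac{\sqrt{78520543583}}{2780} \approx 100.8$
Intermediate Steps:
$z{\left(Q,o \right)} = - \frac{31}{3}$ ($z{\left(Q,o \right)} = \left(- \frac{1}{3}\right) 31 = - \frac{31}{3}$)
$M = 10160$
$\sqrt{\frac{1}{-18523 + z{\left(-97,-183 \right)}} + M} = \sqrt{\frac{1}{-18523 - \frac{31}{3}} + 10160} = \sqrt{\frac{1}{- \frac{55600}{3}} + 10160} = \sqrt{- \frac{3}{55600} + 10160} = \sqrt{\frac{564895997}{55600}} = \frac{\sqrt{78520543583}}{2780}$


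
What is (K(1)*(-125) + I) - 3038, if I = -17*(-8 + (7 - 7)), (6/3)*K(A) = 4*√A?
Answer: -3152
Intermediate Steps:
K(A) = 2*√A (K(A) = (4*√A)/2 = 2*√A)
I = 136 (I = -17*(-8 + 0) = -17*(-8) = 136)
(K(1)*(-125) + I) - 3038 = ((2*√1)*(-125) + 136) - 3038 = ((2*1)*(-125) + 136) - 3038 = (2*(-125) + 136) - 3038 = (-250 + 136) - 3038 = -114 - 3038 = -3152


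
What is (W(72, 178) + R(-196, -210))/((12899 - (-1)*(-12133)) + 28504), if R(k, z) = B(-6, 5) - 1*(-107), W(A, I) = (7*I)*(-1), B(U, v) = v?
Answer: -567/14635 ≈ -0.038743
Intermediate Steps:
W(A, I) = -7*I
R(k, z) = 112 (R(k, z) = 5 - 1*(-107) = 5 + 107 = 112)
(W(72, 178) + R(-196, -210))/((12899 - (-1)*(-12133)) + 28504) = (-7*178 + 112)/((12899 - (-1)*(-12133)) + 28504) = (-1246 + 112)/((12899 - 1*12133) + 28504) = -1134/((12899 - 12133) + 28504) = -1134/(766 + 28504) = -1134/29270 = -1134*1/29270 = -567/14635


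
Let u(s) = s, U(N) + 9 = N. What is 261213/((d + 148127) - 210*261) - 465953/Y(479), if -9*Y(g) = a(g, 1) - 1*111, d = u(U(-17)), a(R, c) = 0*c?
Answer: -43465999696/1150589 ≈ -37777.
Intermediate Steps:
U(N) = -9 + N
a(R, c) = 0
d = -26 (d = -9 - 17 = -26)
Y(g) = 37/3 (Y(g) = -(0 - 1*111)/9 = -(0 - 111)/9 = -⅑*(-111) = 37/3)
261213/((d + 148127) - 210*261) - 465953/Y(479) = 261213/((-26 + 148127) - 210*261) - 465953/37/3 = 261213/(148101 - 54810) - 465953*3/37 = 261213/93291 - 1397859/37 = 261213*(1/93291) - 1397859/37 = 87071/31097 - 1397859/37 = -43465999696/1150589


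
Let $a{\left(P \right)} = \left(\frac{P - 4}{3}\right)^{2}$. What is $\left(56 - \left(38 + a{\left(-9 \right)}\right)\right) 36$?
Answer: $-28$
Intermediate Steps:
$a{\left(P \right)} = \left(- \frac{4}{3} + \frac{P}{3}\right)^{2}$ ($a{\left(P \right)} = \left(\left(-4 + P\right) \frac{1}{3}\right)^{2} = \left(- \frac{4}{3} + \frac{P}{3}\right)^{2}$)
$\left(56 - \left(38 + a{\left(-9 \right)}\right)\right) 36 = \left(56 - \left(38 + \frac{\left(-4 - 9\right)^{2}}{9}\right)\right) 36 = \left(56 + \left(\left(-56 + 18\right) - \frac{\left(-13\right)^{2}}{9}\right)\right) 36 = \left(56 - \left(38 + \frac{1}{9} \cdot 169\right)\right) 36 = \left(56 - \frac{511}{9}\right) 36 = \left(- \frac{7}{9}\right) 36 = -28$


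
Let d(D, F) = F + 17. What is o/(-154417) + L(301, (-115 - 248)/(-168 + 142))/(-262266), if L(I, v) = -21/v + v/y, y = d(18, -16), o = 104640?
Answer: -86343347555687/127407742788612 ≈ -0.67769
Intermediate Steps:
d(D, F) = 17 + F
y = 1 (y = 17 - 16 = 1)
L(I, v) = v - 21/v (L(I, v) = -21/v + v/1 = -21/v + v*1 = -21/v + v = v - 21/v)
o/(-154417) + L(301, (-115 - 248)/(-168 + 142))/(-262266) = 104640/(-154417) + ((-115 - 248)/(-168 + 142) - 21*(-168 + 142)/(-115 - 248))/(-262266) = 104640*(-1/154417) + (-363/(-26) - 21/((-363/(-26))))*(-1/262266) = -104640/154417 + (-363*(-1/26) - 21/((-363*(-1/26))))*(-1/262266) = -104640/154417 + (363/26 - 21/363/26)*(-1/262266) = -104640/154417 + (363/26 - 21*26/363)*(-1/262266) = -104640/154417 + (363/26 - 182/121)*(-1/262266) = -104640/154417 + (39191/3146)*(-1/262266) = -104640/154417 - 39191/825088836 = -86343347555687/127407742788612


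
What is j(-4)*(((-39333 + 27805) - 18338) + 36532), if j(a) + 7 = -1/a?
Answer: -89991/2 ≈ -44996.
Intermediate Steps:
j(a) = -7 - 1/a
j(-4)*(((-39333 + 27805) - 18338) + 36532) = (-7 - 1/(-4))*(((-39333 + 27805) - 18338) + 36532) = (-7 - 1*(-¼))*((-11528 - 18338) + 36532) = (-7 + ¼)*(-29866 + 36532) = -27/4*6666 = -89991/2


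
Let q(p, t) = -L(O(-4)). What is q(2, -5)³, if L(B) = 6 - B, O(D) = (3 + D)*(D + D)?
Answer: 8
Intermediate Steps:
O(D) = 2*D*(3 + D) (O(D) = (3 + D)*(2*D) = 2*D*(3 + D))
q(p, t) = 2 (q(p, t) = -(6 - 2*(-4)*(3 - 4)) = -(6 - 2*(-4)*(-1)) = -(6 - 1*8) = -(6 - 8) = -1*(-2) = 2)
q(2, -5)³ = 2³ = 8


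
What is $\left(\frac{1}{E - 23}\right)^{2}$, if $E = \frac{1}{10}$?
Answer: $\frac{100}{52441} \approx 0.0019069$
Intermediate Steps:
$E = \frac{1}{10} \approx 0.1$
$\left(\frac{1}{E - 23}\right)^{2} = \left(\frac{1}{\frac{1}{10} - 23}\right)^{2} = \left(\frac{1}{- \frac{229}{10}}\right)^{2} = \left(- \frac{10}{229}\right)^{2} = \frac{100}{52441}$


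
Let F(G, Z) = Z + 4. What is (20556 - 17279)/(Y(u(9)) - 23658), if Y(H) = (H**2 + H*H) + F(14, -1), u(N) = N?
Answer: -3277/23493 ≈ -0.13949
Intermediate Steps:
F(G, Z) = 4 + Z
Y(H) = 3 + 2*H**2 (Y(H) = (H**2 + H*H) + (4 - 1) = (H**2 + H**2) + 3 = 2*H**2 + 3 = 3 + 2*H**2)
(20556 - 17279)/(Y(u(9)) - 23658) = (20556 - 17279)/((3 + 2*9**2) - 23658) = 3277/((3 + 2*81) - 23658) = 3277/((3 + 162) - 23658) = 3277/(165 - 23658) = 3277/(-23493) = 3277*(-1/23493) = -3277/23493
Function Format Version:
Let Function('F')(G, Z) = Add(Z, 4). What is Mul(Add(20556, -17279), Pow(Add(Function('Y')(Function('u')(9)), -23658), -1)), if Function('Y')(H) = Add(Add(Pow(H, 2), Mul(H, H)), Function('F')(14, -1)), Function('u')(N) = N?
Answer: Rational(-3277, 23493) ≈ -0.13949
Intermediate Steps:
Function('F')(G, Z) = Add(4, Z)
Function('Y')(H) = Add(3, Mul(2, Pow(H, 2))) (Function('Y')(H) = Add(Add(Pow(H, 2), Mul(H, H)), Add(4, -1)) = Add(Add(Pow(H, 2), Pow(H, 2)), 3) = Add(Mul(2, Pow(H, 2)), 3) = Add(3, Mul(2, Pow(H, 2))))
Mul(Add(20556, -17279), Pow(Add(Function('Y')(Function('u')(9)), -23658), -1)) = Mul(Add(20556, -17279), Pow(Add(Add(3, Mul(2, Pow(9, 2))), -23658), -1)) = Mul(3277, Pow(Add(Add(3, Mul(2, 81)), -23658), -1)) = Mul(3277, Pow(Add(Add(3, 162), -23658), -1)) = Mul(3277, Pow(Add(165, -23658), -1)) = Mul(3277, Pow(-23493, -1)) = Mul(3277, Rational(-1, 23493)) = Rational(-3277, 23493)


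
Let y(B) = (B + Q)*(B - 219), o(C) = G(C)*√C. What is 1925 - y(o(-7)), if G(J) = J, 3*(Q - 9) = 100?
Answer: 11539 - 3710*I*√7/3 ≈ 11539.0 - 3271.9*I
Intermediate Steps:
Q = 127/3 (Q = 9 + (⅓)*100 = 9 + 100/3 = 127/3 ≈ 42.333)
o(C) = C^(3/2) (o(C) = C*√C = C^(3/2))
y(B) = (-219 + B)*(127/3 + B) (y(B) = (B + 127/3)*(B - 219) = (127/3 + B)*(-219 + B) = (-219 + B)*(127/3 + B))
1925 - y(o(-7)) = 1925 - (-9271 + ((-7)^(3/2))² - (-3710)*I*√7/3) = 1925 - (-9271 + (-7*I*√7)² - (-3710)*I*√7/3) = 1925 - (-9271 - 343 + 3710*I*√7/3) = 1925 - (-9614 + 3710*I*√7/3) = 1925 + (9614 - 3710*I*√7/3) = 11539 - 3710*I*√7/3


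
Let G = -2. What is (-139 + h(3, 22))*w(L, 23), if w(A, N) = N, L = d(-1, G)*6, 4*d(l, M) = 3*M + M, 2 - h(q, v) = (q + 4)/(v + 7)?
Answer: -91540/29 ≈ -3156.6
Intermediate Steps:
h(q, v) = 2 - (4 + q)/(7 + v) (h(q, v) = 2 - (q + 4)/(v + 7) = 2 - (4 + q)/(7 + v))
d(l, M) = M (d(l, M) = (3*M + M)/4 = (4*M)/4 = M)
L = -12 (L = -2*6 = -12)
(-139 + h(3, 22))*w(L, 23) = (-139 + (10 - 1*3 + 2*22)/(7 + 22))*23 = (-139 + (10 - 3 + 44)/29)*23 = (-139 + (1/29)*51)*23 = (-139 + 51/29)*23 = -3980/29*23 = -91540/29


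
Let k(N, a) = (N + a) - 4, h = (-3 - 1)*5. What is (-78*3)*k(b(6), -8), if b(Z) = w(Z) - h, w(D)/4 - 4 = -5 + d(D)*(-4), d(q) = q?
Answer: 21528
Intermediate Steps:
h = -20 (h = -4*5 = -20)
w(D) = -4 - 16*D (w(D) = 16 + 4*(-5 + D*(-4)) = 16 + 4*(-5 - 4*D) = 16 + (-20 - 16*D) = -4 - 16*D)
b(Z) = 16 - 16*Z (b(Z) = (-4 - 16*Z) - 1*(-20) = (-4 - 16*Z) + 20 = 16 - 16*Z)
k(N, a) = -4 + N + a
(-78*3)*k(b(6), -8) = (-78*3)*(-4 + (16 - 16*6) - 8) = -234*(-4 + (16 - 96) - 8) = -234*(-4 - 80 - 8) = -234*(-92) = 21528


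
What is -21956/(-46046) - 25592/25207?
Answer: -312170/579761 ≈ -0.53845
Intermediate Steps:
-21956/(-46046) - 25592/25207 = -21956*(-1/46046) - 25592*1/25207 = 998/2093 - 3656/3601 = -312170/579761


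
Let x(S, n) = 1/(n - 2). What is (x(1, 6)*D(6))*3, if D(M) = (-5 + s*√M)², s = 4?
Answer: 363/4 - 30*√6 ≈ 17.265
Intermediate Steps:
x(S, n) = 1/(-2 + n)
D(M) = (-5 + 4*√M)²
(x(1, 6)*D(6))*3 = ((-5 + 4*√6)²/(-2 + 6))*3 = ((-5 + 4*√6)²/4)*3 = 3*(-5 + 4*√6)²/4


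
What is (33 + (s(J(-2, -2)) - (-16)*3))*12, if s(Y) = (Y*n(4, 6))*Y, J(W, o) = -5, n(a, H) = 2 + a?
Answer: 2772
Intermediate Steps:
s(Y) = 6*Y**2 (s(Y) = (Y*(2 + 4))*Y = (Y*6)*Y = (6*Y)*Y = 6*Y**2)
(33 + (s(J(-2, -2)) - (-16)*3))*12 = (33 + (6*(-5)**2 - (-16)*3))*12 = (33 + (6*25 - 4*(-12)))*12 = (33 + (150 + 48))*12 = (33 + 198)*12 = 231*12 = 2772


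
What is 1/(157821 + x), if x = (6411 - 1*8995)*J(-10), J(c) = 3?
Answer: 1/150069 ≈ 6.6636e-6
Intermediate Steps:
x = -7752 (x = (6411 - 1*8995)*3 = (6411 - 8995)*3 = -2584*3 = -7752)
1/(157821 + x) = 1/(157821 - 7752) = 1/150069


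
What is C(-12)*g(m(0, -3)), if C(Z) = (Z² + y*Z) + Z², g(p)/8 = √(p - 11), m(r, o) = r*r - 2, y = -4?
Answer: 2688*I*√13 ≈ 9691.7*I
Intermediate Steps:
m(r, o) = -2 + r² (m(r, o) = r² - 2 = -2 + r²)
g(p) = 8*√(-11 + p) (g(p) = 8*√(p - 11) = 8*√(-11 + p))
C(Z) = -4*Z + 2*Z² (C(Z) = (Z² - 4*Z) + Z² = -4*Z + 2*Z²)
C(-12)*g(m(0, -3)) = (2*(-12)*(-2 - 12))*(8*√(-11 + (-2 + 0²))) = (2*(-12)*(-14))*(8*√(-11 + (-2 + 0))) = 336*(8*√(-11 - 2)) = 336*(8*√(-13)) = 336*(8*(I*√13)) = 336*(8*I*√13) = 2688*I*√13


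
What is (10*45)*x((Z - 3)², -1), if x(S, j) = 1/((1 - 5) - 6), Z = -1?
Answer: -45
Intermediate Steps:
x(S, j) = -⅒ (x(S, j) = 1/(-4 - 6) = 1/(-10) = -⅒)
(10*45)*x((Z - 3)², -1) = (10*45)*(-⅒) = 450*(-⅒) = -45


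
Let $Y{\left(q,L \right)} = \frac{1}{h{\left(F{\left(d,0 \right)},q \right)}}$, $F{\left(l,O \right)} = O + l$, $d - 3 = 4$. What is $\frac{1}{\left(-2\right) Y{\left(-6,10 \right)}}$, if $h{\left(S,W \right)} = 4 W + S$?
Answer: $\frac{17}{2} \approx 8.5$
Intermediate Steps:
$d = 7$ ($d = 3 + 4 = 7$)
$h{\left(S,W \right)} = S + 4 W$
$Y{\left(q,L \right)} = \frac{1}{7 + 4 q}$ ($Y{\left(q,L \right)} = \frac{1}{\left(0 + 7\right) + 4 q} = \frac{1}{7 + 4 q}$)
$\frac{1}{\left(-2\right) Y{\left(-6,10 \right)}} = \frac{1}{\left(-2\right) \frac{1}{7 + 4 \left(-6\right)}} = \frac{1}{\left(-2\right) \frac{1}{7 - 24}} = \frac{1}{\left(-2\right) \frac{1}{-17}} = \frac{1}{\left(-2\right) \left(- \frac{1}{17}\right)} = \frac{1}{\frac{2}{17}} = \frac{17}{2}$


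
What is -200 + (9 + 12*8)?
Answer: -95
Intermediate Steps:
-200 + (9 + 12*8) = -200 + (9 + 96) = -200 + 105 = -95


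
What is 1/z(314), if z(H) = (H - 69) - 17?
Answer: 1/228 ≈ 0.0043860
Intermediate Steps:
z(H) = -86 + H (z(H) = (-69 + H) - 17 = -86 + H)
1/z(314) = 1/(-86 + 314) = 1/228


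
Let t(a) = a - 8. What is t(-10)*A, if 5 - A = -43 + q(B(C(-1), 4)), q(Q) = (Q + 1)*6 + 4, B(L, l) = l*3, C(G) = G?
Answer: 612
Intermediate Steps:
B(L, l) = 3*l
q(Q) = 10 + 6*Q (q(Q) = (1 + Q)*6 + 4 = (6 + 6*Q) + 4 = 10 + 6*Q)
t(a) = -8 + a
A = -34 (A = 5 - (-43 + (10 + 6*(3*4))) = 5 - (-43 + (10 + 6*12)) = 5 - (-43 + (10 + 72)) = 5 - (-43 + 82) = 5 - 1*39 = 5 - 39 = -34)
t(-10)*A = (-8 - 10)*(-34) = -18*(-34) = 612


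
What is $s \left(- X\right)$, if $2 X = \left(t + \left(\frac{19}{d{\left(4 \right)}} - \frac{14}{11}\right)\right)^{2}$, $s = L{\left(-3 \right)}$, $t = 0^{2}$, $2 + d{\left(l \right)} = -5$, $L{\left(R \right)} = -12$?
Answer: $\frac{565494}{5929} \approx 95.378$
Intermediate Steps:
$d{\left(l \right)} = -7$ ($d{\left(l \right)} = -2 - 5 = -7$)
$t = 0$
$s = -12$
$X = \frac{94249}{11858}$ ($X = \frac{\left(0 + \left(\frac{19}{-7} - \frac{14}{11}\right)\right)^{2}}{2} = \frac{\left(0 + \left(19 \left(- \frac{1}{7}\right) - \frac{14}{11}\right)\right)^{2}}{2} = \frac{\left(0 - \frac{307}{77}\right)^{2}}{2} = \frac{\left(- \frac{307}{77}\right)^{2}}{2} = \frac{1}{2} \cdot \frac{94249}{5929} = \frac{94249}{11858} \approx 7.9481$)
$s \left(- X\right) = - 12 \left(\left(-1\right) \frac{94249}{11858}\right) = \left(-12\right) \left(- \frac{94249}{11858}\right) = \frac{565494}{5929}$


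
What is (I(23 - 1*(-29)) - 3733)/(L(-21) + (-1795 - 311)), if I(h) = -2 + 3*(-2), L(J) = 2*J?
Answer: 1247/716 ≈ 1.7416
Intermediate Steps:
I(h) = -8 (I(h) = -2 - 6 = -8)
(I(23 - 1*(-29)) - 3733)/(L(-21) + (-1795 - 311)) = (-8 - 3733)/(2*(-21) + (-1795 - 311)) = -3741/(-42 - 2106) = -3741/(-2148) = -3741*(-1/2148) = 1247/716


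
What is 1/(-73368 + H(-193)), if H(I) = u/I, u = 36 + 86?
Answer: -193/14160146 ≈ -1.3630e-5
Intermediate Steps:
u = 122
H(I) = 122/I
1/(-73368 + H(-193)) = 1/(-73368 + 122/(-193)) = 1/(-73368 + 122*(-1/193)) = 1/(-73368 - 122/193) = 1/(-14160146/193) = -193/14160146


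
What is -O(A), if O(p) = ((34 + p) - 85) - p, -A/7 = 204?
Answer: 51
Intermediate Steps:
A = -1428 (A = -7*204 = -1428)
O(p) = -51 (O(p) = (-51 + p) - p = -51)
-O(A) = -1*(-51) = 51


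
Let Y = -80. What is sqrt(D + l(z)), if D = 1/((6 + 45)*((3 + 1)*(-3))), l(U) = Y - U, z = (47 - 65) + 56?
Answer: I*sqrt(1227689)/102 ≈ 10.863*I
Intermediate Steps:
z = 38 (z = -18 + 56 = 38)
l(U) = -80 - U
D = -1/612 (D = 1/(51*(4*(-3))) = 1/(51*(-12)) = 1/(-612) = -1/612 ≈ -0.0016340)
sqrt(D + l(z)) = sqrt(-1/612 + (-80 - 1*38)) = sqrt(-1/612 + (-80 - 38)) = sqrt(-1/612 - 118) = sqrt(-72217/612) = I*sqrt(1227689)/102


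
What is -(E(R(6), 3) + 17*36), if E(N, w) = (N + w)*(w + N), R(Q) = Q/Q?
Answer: -628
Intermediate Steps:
R(Q) = 1
E(N, w) = (N + w)² (E(N, w) = (N + w)*(N + w) = (N + w)²)
-(E(R(6), 3) + 17*36) = -((1 + 3)² + 17*36) = -(4² + 612) = -(16 + 612) = -1*628 = -628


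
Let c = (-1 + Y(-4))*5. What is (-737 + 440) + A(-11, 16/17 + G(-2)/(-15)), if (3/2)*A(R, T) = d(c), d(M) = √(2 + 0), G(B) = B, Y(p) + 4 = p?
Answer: -297 + 2*√2/3 ≈ -296.06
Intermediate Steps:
Y(p) = -4 + p
c = -45 (c = (-1 + (-4 - 4))*5 = (-1 - 8)*5 = -9*5 = -45)
d(M) = √2
A(R, T) = 2*√2/3
(-737 + 440) + A(-11, 16/17 + G(-2)/(-15)) = (-737 + 440) + 2*√2/3 = -297 + 2*√2/3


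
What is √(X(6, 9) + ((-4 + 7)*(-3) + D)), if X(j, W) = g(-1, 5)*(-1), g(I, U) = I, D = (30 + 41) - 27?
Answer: 6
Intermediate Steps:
D = 44 (D = 71 - 27 = 44)
X(j, W) = 1 (X(j, W) = -1*(-1) = 1)
√(X(6, 9) + ((-4 + 7)*(-3) + D)) = √(1 + ((-4 + 7)*(-3) + 44)) = √(1 + (3*(-3) + 44)) = √(1 + (-9 + 44)) = √(1 + 35) = √36 = 6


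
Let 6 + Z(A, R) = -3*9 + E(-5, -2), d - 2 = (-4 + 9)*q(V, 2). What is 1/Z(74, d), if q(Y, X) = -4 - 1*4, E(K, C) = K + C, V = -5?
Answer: -1/40 ≈ -0.025000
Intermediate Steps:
E(K, C) = C + K
q(Y, X) = -8 (q(Y, X) = -4 - 4 = -8)
d = -38 (d = 2 + (-4 + 9)*(-8) = 2 + 5*(-8) = 2 - 40 = -38)
Z(A, R) = -40 (Z(A, R) = -6 + (-3*9 + (-2 - 5)) = -6 + (-27 - 7) = -6 - 34 = -40)
1/Z(74, d) = 1/(-40) = -1/40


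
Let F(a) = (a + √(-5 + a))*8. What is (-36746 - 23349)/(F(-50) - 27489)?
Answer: 239427065/111114263 + 68680*I*√55/111114263 ≈ 2.1548 + 0.004584*I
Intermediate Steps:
F(a) = 8*a + 8*√(-5 + a)
(-36746 - 23349)/(F(-50) - 27489) = (-36746 - 23349)/((8*(-50) + 8*√(-5 - 50)) - 27489) = -60095/((-400 + 8*√(-55)) - 27489) = -60095/((-400 + 8*(I*√55)) - 27489) = -60095/((-400 + 8*I*√55) - 27489) = -60095/(-27889 + 8*I*√55)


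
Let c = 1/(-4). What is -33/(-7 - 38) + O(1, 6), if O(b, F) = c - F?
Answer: -331/60 ≈ -5.5167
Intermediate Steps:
c = -¼ (c = 1*(-¼) = -¼ ≈ -0.25000)
O(b, F) = -¼ - F
-33/(-7 - 38) + O(1, 6) = -33/(-7 - 38) + (-¼ - 1*6) = -33/(-45) + (-¼ - 6) = -33*(-1/45) - 25/4 = 11/15 - 25/4 = -331/60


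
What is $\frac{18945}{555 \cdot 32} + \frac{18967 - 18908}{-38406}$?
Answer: $\frac{654553}{614496} \approx 1.0652$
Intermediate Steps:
$\frac{18945}{555 \cdot 32} + \frac{18967 - 18908}{-38406} = \frac{18945}{17760} + 59 \left(- \frac{1}{38406}\right) = 18945 \cdot \frac{1}{17760} - \frac{59}{38406} = \frac{1263}{1184} - \frac{59}{38406} = \frac{654553}{614496}$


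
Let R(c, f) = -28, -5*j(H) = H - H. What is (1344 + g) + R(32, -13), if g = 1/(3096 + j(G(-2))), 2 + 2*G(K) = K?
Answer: 4074337/3096 ≈ 1316.0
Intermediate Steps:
G(K) = -1 + K/2
j(H) = 0 (j(H) = -(H - H)/5 = -⅕*0 = 0)
g = 1/3096 (g = 1/(3096 + 0) = 1/3096 ≈ 0.00032300)
(1344 + g) + R(32, -13) = (1344 + 1/3096) - 28 = 4161025/3096 - 28 = 4074337/3096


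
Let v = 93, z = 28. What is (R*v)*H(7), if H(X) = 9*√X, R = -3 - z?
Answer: -25947*√7 ≈ -68649.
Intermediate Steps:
R = -31 (R = -3 - 1*28 = -3 - 28 = -31)
(R*v)*H(7) = (-31*93)*(9*√7) = -25947*√7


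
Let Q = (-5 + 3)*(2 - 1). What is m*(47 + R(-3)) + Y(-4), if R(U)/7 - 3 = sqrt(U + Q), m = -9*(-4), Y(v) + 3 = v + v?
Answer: 2437 + 252*I*sqrt(5) ≈ 2437.0 + 563.49*I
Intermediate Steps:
Q = -2 (Q = -2*1 = -2)
Y(v) = -3 + 2*v (Y(v) = -3 + (v + v) = -3 + 2*v)
m = 36
R(U) = 21 + 7*sqrt(-2 + U) (R(U) = 21 + 7*sqrt(U - 2) = 21 + 7*sqrt(-2 + U))
m*(47 + R(-3)) + Y(-4) = 36*(47 + (21 + 7*sqrt(-2 - 3))) + (-3 + 2*(-4)) = 36*(47 + (21 + 7*sqrt(-5))) + (-3 - 8) = 36*(47 + (21 + 7*(I*sqrt(5)))) - 11 = 36*(47 + (21 + 7*I*sqrt(5))) - 11 = 36*(68 + 7*I*sqrt(5)) - 11 = (2448 + 252*I*sqrt(5)) - 11 = 2437 + 252*I*sqrt(5)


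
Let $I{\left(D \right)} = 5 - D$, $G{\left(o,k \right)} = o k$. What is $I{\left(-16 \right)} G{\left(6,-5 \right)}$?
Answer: $-630$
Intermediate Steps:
$G{\left(o,k \right)} = k o$
$I{\left(-16 \right)} G{\left(6,-5 \right)} = \left(5 - -16\right) \left(\left(-5\right) 6\right) = \left(5 + 16\right) \left(-30\right) = 21 \left(-30\right) = -630$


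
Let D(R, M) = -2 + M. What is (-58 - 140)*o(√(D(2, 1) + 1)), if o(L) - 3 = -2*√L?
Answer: -594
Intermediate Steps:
o(L) = 3 - 2*√L
(-58 - 140)*o(√(D(2, 1) + 1)) = (-58 - 140)*(3 - 2*((-2 + 1) + 1)^(¼)) = -198*(3 - 2*(-1 + 1)^(¼)) = -198*(3 - 2*√(√0)) = -198*(3 - 2*√0) = -198*(3 - 2*0) = -198*(3 + 0) = -198*3 = -594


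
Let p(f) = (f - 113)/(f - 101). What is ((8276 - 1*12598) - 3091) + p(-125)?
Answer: -837550/113 ≈ -7411.9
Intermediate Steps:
p(f) = (-113 + f)/(-101 + f)
((8276 - 1*12598) - 3091) + p(-125) = ((8276 - 1*12598) - 3091) + (-113 - 125)/(-101 - 125) = ((8276 - 12598) - 3091) - 238/(-226) = (-4322 - 3091) - 1/226*(-238) = -7413 + 119/113 = -837550/113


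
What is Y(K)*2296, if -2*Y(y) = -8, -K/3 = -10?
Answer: 9184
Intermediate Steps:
K = 30 (K = -3*(-10) = 30)
Y(y) = 4 (Y(y) = -1/2*(-8) = 4)
Y(K)*2296 = 4*2296 = 9184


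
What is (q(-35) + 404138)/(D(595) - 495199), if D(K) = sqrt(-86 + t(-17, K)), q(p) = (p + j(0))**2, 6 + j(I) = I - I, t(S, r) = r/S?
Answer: -200961162981/245222049722 - 4464009*I/245222049722 ≈ -0.81951 - 1.8204e-5*I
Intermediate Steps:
j(I) = -6 (j(I) = -6 + (I - I) = -6 + 0 = -6)
q(p) = (-6 + p)**2 (q(p) = (p - 6)**2 = (-6 + p)**2)
D(K) = sqrt(-86 - K/17) (D(K) = sqrt(-86 + K/(-17)) = sqrt(-86 + K*(-1/17)) = sqrt(-86 - K/17))
(q(-35) + 404138)/(D(595) - 495199) = ((-6 - 35)**2 + 404138)/(sqrt(-24854 - 17*595)/17 - 495199) = ((-41)**2 + 404138)/(sqrt(-24854 - 10115)/17 - 495199) = (1681 + 404138)/(sqrt(-34969)/17 - 495199) = 405819/((187*I)/17 - 495199) = 405819/(11*I - 495199) = 405819/(-495199 + 11*I) = 405819*((-495199 - 11*I)/245222049722) = 405819*(-495199 - 11*I)/245222049722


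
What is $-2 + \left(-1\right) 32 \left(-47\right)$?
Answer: $1502$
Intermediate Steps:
$-2 + \left(-1\right) 32 \left(-47\right) = -2 - -1504 = -2 + 1504 = 1502$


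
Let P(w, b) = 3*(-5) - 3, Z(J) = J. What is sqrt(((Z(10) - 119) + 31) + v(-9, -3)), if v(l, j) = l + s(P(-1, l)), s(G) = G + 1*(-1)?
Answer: I*sqrt(106) ≈ 10.296*I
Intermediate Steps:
P(w, b) = -18 (P(w, b) = -15 - 3 = -18)
s(G) = -1 + G (s(G) = G - 1 = -1 + G)
v(l, j) = -19 + l (v(l, j) = l + (-1 - 18) = l - 19 = -19 + l)
sqrt(((Z(10) - 119) + 31) + v(-9, -3)) = sqrt(((10 - 119) + 31) + (-19 - 9)) = sqrt((-109 + 31) - 28) = sqrt(-78 - 28) = sqrt(-106) = I*sqrt(106)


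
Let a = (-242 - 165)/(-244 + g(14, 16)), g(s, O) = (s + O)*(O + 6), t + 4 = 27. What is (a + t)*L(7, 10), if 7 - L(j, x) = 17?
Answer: -45805/208 ≈ -220.22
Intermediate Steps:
t = 23 (t = -4 + 27 = 23)
L(j, x) = -10 (L(j, x) = 7 - 1*17 = 7 - 17 = -10)
g(s, O) = (6 + O)*(O + s) (g(s, O) = (O + s)*(6 + O) = (6 + O)*(O + s))
a = -407/416 (a = (-242 - 165)/(-244 + (16² + 6*16 + 6*14 + 16*14)) = -407/(-244 + (256 + 96 + 84 + 224)) = -407/(-244 + 660) = -407/416 ≈ -0.97836)
(a + t)*L(7, 10) = (-407/416 + 23)*(-10) = (9161/416)*(-10) = -45805/208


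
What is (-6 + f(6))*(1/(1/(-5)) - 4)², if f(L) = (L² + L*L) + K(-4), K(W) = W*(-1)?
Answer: 5670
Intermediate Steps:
K(W) = -W
f(L) = 4 + 2*L² (f(L) = (L² + L*L) - 1*(-4) = (L² + L²) + 4 = 2*L² + 4 = 4 + 2*L²)
(-6 + f(6))*(1/(1/(-5)) - 4)² = (-6 + (4 + 2*6²))*(1/(1/(-5)) - 4)² = (-6 + (4 + 2*36))*(1/(-⅕) - 4)² = (-6 + (4 + 72))*(-5 - 4)² = (-6 + 76)*(-9)² = 70*81 = 5670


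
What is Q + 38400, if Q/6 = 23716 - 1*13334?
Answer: 100692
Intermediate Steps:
Q = 62292 (Q = 6*(23716 - 1*13334) = 6*(23716 - 13334) = 6*10382 = 62292)
Q + 38400 = 62292 + 38400 = 100692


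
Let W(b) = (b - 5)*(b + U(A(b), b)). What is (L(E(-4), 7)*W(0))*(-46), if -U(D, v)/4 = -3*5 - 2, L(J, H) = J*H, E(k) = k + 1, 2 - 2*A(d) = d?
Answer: -328440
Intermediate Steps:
A(d) = 1 - d/2
E(k) = 1 + k
L(J, H) = H*J
U(D, v) = 68 (U(D, v) = -4*(-3*5 - 2) = -4*(-15 - 2) = -4*(-17) = 68)
W(b) = (-5 + b)*(68 + b) (W(b) = (b - 5)*(b + 68) = (-5 + b)*(68 + b))
(L(E(-4), 7)*W(0))*(-46) = ((7*(1 - 4))*(-340 + 0² + 63*0))*(-46) = ((7*(-3))*(-340 + 0 + 0))*(-46) = -21*(-340)*(-46) = 7140*(-46) = -328440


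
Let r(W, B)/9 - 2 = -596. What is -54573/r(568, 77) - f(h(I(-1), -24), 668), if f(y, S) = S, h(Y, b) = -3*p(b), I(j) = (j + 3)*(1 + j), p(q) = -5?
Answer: -1172185/1782 ≈ -657.79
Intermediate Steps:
I(j) = (1 + j)*(3 + j) (I(j) = (3 + j)*(1 + j) = (1 + j)*(3 + j))
r(W, B) = -5346 (r(W, B) = 18 + 9*(-596) = 18 - 5364 = -5346)
h(Y, b) = 15 (h(Y, b) = -3*(-5) = 15)
-54573/r(568, 77) - f(h(I(-1), -24), 668) = -54573/(-5346) - 1*668 = -54573*(-1/5346) - 668 = 18191/1782 - 668 = -1172185/1782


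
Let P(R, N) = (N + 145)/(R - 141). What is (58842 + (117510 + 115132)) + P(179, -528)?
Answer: 11076009/38 ≈ 2.9147e+5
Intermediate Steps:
P(R, N) = (145 + N)/(-141 + R)
(58842 + (117510 + 115132)) + P(179, -528) = (58842 + (117510 + 115132)) + (145 - 528)/(-141 + 179) = (58842 + 232642) - 383/38 = 291484 + (1/38)*(-383) = 291484 - 383/38 = 11076009/38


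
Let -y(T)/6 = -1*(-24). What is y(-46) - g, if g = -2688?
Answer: 2544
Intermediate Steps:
y(T) = -144 (y(T) = -(-6)*(-24) = -6*24 = -144)
y(-46) - g = -144 - 1*(-2688) = -144 + 2688 = 2544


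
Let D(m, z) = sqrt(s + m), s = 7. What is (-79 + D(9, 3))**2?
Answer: 5625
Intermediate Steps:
D(m, z) = sqrt(7 + m)
(-79 + D(9, 3))**2 = (-79 + sqrt(7 + 9))**2 = (-79 + sqrt(16))**2 = (-79 + 4)**2 = (-75)**2 = 5625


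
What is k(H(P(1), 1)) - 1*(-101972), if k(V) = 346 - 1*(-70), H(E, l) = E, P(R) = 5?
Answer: 102388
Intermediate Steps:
k(V) = 416 (k(V) = 346 + 70 = 416)
k(H(P(1), 1)) - 1*(-101972) = 416 - 1*(-101972) = 416 + 101972 = 102388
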